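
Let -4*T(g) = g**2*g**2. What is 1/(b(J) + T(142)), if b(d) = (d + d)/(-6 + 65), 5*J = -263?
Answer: -295/29985784106 ≈ -9.8380e-9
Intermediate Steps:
J = -263/5 (J = (1/5)*(-263) = -263/5 ≈ -52.600)
b(d) = 2*d/59 (b(d) = (2*d)/59 = (2*d)*(1/59) = 2*d/59)
T(g) = -g**4/4 (T(g) = -g**2*g**2/4 = -g**4/4)
1/(b(J) + T(142)) = 1/((2/59)*(-263/5) - 1/4*142**4) = 1/(-526/295 - 1/4*406586896) = 1/(-526/295 - 101646724) = 1/(-29985784106/295) = -295/29985784106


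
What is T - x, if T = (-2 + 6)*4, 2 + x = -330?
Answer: 348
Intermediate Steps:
x = -332 (x = -2 - 330 = -332)
T = 16 (T = 4*4 = 16)
T - x = 16 - 1*(-332) = 16 + 332 = 348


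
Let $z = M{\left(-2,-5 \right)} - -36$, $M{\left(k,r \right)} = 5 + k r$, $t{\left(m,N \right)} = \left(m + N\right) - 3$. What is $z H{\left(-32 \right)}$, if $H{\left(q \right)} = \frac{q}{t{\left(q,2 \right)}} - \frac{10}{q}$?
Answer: $\frac{11509}{176} \approx 65.392$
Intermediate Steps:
$t{\left(m,N \right)} = -3 + N + m$ ($t{\left(m,N \right)} = \left(N + m\right) - 3 = -3 + N + m$)
$z = 51$ ($z = \left(5 - -10\right) - -36 = \left(5 + 10\right) + 36 = 15 + 36 = 51$)
$H{\left(q \right)} = - \frac{10}{q} + \frac{q}{-1 + q}$ ($H{\left(q \right)} = \frac{q}{-3 + 2 + q} - \frac{10}{q} = \frac{q}{-1 + q} - \frac{10}{q} = - \frac{10}{q} + \frac{q}{-1 + q}$)
$z H{\left(-32 \right)} = 51 \frac{10 + \left(-32\right)^{2} - -320}{\left(-32\right) \left(-1 - 32\right)} = 51 \left(- \frac{10 + 1024 + 320}{32 \left(-33\right)}\right) = 51 \left(\left(- \frac{1}{32}\right) \left(- \frac{1}{33}\right) 1354\right) = 51 \cdot \frac{677}{528} = \frac{11509}{176}$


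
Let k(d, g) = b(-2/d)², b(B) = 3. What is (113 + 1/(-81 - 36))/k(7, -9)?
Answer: 13220/1053 ≈ 12.555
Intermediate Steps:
k(d, g) = 9 (k(d, g) = 3² = 9)
(113 + 1/(-81 - 36))/k(7, -9) = (113 + 1/(-81 - 36))/9 = (113 + 1/(-117))*(⅑) = (113 - 1/117)*(⅑) = (13220/117)*(⅑) = 13220/1053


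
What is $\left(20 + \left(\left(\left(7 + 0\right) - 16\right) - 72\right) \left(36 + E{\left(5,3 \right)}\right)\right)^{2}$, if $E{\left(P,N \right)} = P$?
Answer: $10896601$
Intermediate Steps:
$\left(20 + \left(\left(\left(7 + 0\right) - 16\right) - 72\right) \left(36 + E{\left(5,3 \right)}\right)\right)^{2} = \left(20 + \left(\left(\left(7 + 0\right) - 16\right) - 72\right) \left(36 + 5\right)\right)^{2} = \left(20 + \left(\left(7 - 16\right) - 72\right) 41\right)^{2} = \left(20 + \left(-9 - 72\right) 41\right)^{2} = \left(20 - 3321\right)^{2} = \left(-3301\right)^{2} = 10896601$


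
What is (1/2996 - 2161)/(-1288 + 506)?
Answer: 6474355/2342872 ≈ 2.7634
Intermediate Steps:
(1/2996 - 2161)/(-1288 + 506) = (1/2996 - 2161)/(-782) = -6474355/2996*(-1/782) = 6474355/2342872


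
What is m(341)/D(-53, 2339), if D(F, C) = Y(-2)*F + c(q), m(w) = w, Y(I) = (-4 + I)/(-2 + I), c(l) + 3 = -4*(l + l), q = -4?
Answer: -682/101 ≈ -6.7525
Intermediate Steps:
c(l) = -3 - 8*l (c(l) = -3 - 4*(l + l) = -3 - 8*l)
Y(I) = (-4 + I)/(-2 + I)
D(F, C) = 29 + 3*F/2 (D(F, C) = ((-4 - 2)/(-2 - 2))*F + (-3 - 8*(-4)) = (-6/(-4))*F + (-3 + 32) = (-¼*(-6))*F + 29 = 3*F/2 + 29 = 29 + 3*F/2)
m(341)/D(-53, 2339) = 341/(29 + (3/2)*(-53)) = 341/(29 - 159/2) = 341/(-101/2) = 341*(-2/101) = -682/101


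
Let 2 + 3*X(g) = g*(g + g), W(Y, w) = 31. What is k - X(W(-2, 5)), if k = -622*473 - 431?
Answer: -295277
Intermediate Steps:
X(g) = -⅔ + 2*g²/3 (X(g) = -⅔ + (g*(g + g))/3 = -⅔ + (g*(2*g))/3 = -⅔ + (2*g²)/3 = -⅔ + 2*g²/3)
k = -294637 (k = -294206 - 431 = -294637)
k - X(W(-2, 5)) = -294637 - (-⅔ + (⅔)*31²) = -294637 - (-⅔ + (⅔)*961) = -294637 - (-⅔ + 1922/3) = -294637 - 1*640 = -294637 - 640 = -295277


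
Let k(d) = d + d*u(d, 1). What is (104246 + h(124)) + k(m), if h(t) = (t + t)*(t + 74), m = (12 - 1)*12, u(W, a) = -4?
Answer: 152954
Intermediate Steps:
m = 132 (m = 11*12 = 132)
k(d) = -3*d (k(d) = d + d*(-4) = d - 4*d = -3*d)
h(t) = 2*t*(74 + t) (h(t) = (2*t)*(74 + t) = 2*t*(74 + t))
(104246 + h(124)) + k(m) = (104246 + 2*124*(74 + 124)) - 3*132 = (104246 + 2*124*198) - 396 = (104246 + 49104) - 396 = 153350 - 396 = 152954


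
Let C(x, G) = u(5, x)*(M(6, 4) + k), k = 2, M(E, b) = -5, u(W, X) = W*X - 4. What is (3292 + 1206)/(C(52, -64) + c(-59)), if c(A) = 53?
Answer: -346/55 ≈ -6.2909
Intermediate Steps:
u(W, X) = -4 + W*X
C(x, G) = 12 - 15*x (C(x, G) = (-4 + 5*x)*(-5 + 2) = (-4 + 5*x)*(-3) = 12 - 15*x)
(3292 + 1206)/(C(52, -64) + c(-59)) = (3292 + 1206)/((12 - 15*52) + 53) = 4498/((12 - 780) + 53) = 4498/(-768 + 53) = 4498/(-715) = 4498*(-1/715) = -346/55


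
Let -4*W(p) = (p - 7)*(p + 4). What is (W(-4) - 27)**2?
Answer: 729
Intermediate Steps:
W(p) = -(-7 + p)*(4 + p)/4 (W(p) = -(p - 7)*(p + 4)/4 = -(-7 + p)*(4 + p)/4)
(W(-4) - 27)**2 = ((7 - 1/4*(-4)**2 + (3/4)*(-4)) - 27)**2 = ((7 - 1/4*16 - 3) - 27)**2 = ((7 - 4 - 3) - 27)**2 = (0 - 27)**2 = (-27)**2 = 729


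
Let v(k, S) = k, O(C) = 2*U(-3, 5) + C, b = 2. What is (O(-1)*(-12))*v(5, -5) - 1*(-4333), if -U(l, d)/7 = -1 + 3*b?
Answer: 8593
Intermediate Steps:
U(l, d) = -35 (U(l, d) = -7*(-1 + 3*2) = -7*(-1 + 6) = -7*5 = -35)
O(C) = -70 + C (O(C) = 2*(-35) + C = -70 + C)
(O(-1)*(-12))*v(5, -5) - 1*(-4333) = ((-70 - 1)*(-12))*5 - 1*(-4333) = -71*(-12)*5 + 4333 = 852*5 + 4333 = 4260 + 4333 = 8593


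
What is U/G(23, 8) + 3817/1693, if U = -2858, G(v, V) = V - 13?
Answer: 4857679/8465 ≈ 573.85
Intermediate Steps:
G(v, V) = -13 + V
U/G(23, 8) + 3817/1693 = -2858/(-13 + 8) + 3817/1693 = -2858/(-5) + 3817*(1/1693) = -2858*(-⅕) + 3817/1693 = 2858/5 + 3817/1693 = 4857679/8465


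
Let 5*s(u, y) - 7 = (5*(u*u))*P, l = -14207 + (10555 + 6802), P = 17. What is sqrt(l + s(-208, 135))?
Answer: sqrt(18465985)/5 ≈ 859.44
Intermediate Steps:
l = 3150 (l = -14207 + 17357 = 3150)
s(u, y) = 7/5 + 17*u**2 (s(u, y) = 7/5 + ((5*(u*u))*17)/5 = 7/5 + ((5*u**2)*17)/5 = 7/5 + (85*u**2)/5 = 7/5 + 17*u**2)
sqrt(l + s(-208, 135)) = sqrt(3150 + (7/5 + 17*(-208)**2)) = sqrt(3150 + (7/5 + 17*43264)) = sqrt(3150 + (7/5 + 735488)) = sqrt(3150 + 3677447/5) = sqrt(3693197/5) = sqrt(18465985)/5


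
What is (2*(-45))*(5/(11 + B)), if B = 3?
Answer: -225/7 ≈ -32.143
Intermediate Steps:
(2*(-45))*(5/(11 + B)) = (2*(-45))*(5/(11 + 3)) = -450/14 = -90*5/14 = -225/7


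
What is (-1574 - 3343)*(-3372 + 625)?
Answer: 13506999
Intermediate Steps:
(-1574 - 3343)*(-3372 + 625) = -4917*(-2747) = 13506999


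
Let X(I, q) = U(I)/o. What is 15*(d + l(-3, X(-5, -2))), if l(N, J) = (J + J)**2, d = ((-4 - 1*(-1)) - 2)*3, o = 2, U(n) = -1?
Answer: -210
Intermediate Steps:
d = -15 (d = ((-4 + 1) - 2)*3 = (-3 - 2)*3 = -5*3 = -15)
X(I, q) = -1/2
l(N, J) = 4*J**2 (l(N, J) = (2*J)**2 = 4*J**2)
15*(d + l(-3, X(-5, -2))) = 15*(-15 + 4*(-1/2)**2) = 15*(-15 + 4*(1/4)) = 15*(-15 + 1) = 15*(-14) = -210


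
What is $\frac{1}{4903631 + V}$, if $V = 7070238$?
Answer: $\frac{1}{11973869} \approx 8.3515 \cdot 10^{-8}$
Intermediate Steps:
$\frac{1}{4903631 + V} = \frac{1}{4903631 + 7070238} = \frac{1}{11973869}$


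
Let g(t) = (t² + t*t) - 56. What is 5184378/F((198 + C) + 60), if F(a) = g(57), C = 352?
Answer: 2592189/3221 ≈ 804.78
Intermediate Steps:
g(t) = -56 + 2*t² (g(t) = (t² + t²) - 56 = 2*t² - 56 = -56 + 2*t²)
F(a) = 6442 (F(a) = -56 + 2*57² = -56 + 2*3249 = -56 + 6498 = 6442)
5184378/F((198 + C) + 60) = 5184378/6442 = 5184378*(1/6442) = 2592189/3221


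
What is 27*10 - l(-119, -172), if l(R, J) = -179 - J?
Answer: 277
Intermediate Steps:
27*10 - l(-119, -172) = 27*10 - (-179 - 1*(-172)) = 270 - (-179 + 172) = 270 - 1*(-7) = 270 + 7 = 277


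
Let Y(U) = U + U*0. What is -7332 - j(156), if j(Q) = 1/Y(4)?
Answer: -29329/4 ≈ -7332.3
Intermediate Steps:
Y(U) = U (Y(U) = U + 0 = U)
j(Q) = ¼ (j(Q) = 1/4 = ¼)
-7332 - j(156) = -7332 - 1*¼ = -7332 - ¼ = -29329/4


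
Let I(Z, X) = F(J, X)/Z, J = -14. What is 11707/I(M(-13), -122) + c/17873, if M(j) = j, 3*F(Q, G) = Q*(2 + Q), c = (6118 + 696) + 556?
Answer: -2719697023/1000888 ≈ -2717.3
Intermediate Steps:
c = 7370 (c = 6814 + 556 = 7370)
F(Q, G) = Q*(2 + Q)/3 (F(Q, G) = (Q*(2 + Q))/3 = Q*(2 + Q)/3)
I(Z, X) = 56/Z (I(Z, X) = ((⅓)*(-14)*(2 - 14))/Z = ((⅓)*(-14)*(-12))/Z = 56/Z)
11707/I(M(-13), -122) + c/17873 = 11707/((56/(-13))) + 7370/17873 = 11707/((56*(-1/13))) + 7370*(1/17873) = 11707/(-56/13) + 7370/17873 = 11707*(-13/56) + 7370/17873 = -152191/56 + 7370/17873 = -2719697023/1000888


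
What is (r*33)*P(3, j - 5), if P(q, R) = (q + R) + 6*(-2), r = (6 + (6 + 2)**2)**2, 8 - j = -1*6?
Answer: 0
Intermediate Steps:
j = 14 (j = 8 - (-1)*6 = 8 - 1*(-6) = 8 + 6 = 14)
r = 4900 (r = (6 + 8**2)**2 = (6 + 64)**2 = 70**2 = 4900)
P(q, R) = -12 + R + q (P(q, R) = (R + q) - 12 = -12 + R + q)
(r*33)*P(3, j - 5) = (4900*33)*(-12 + (14 - 5) + 3) = 161700*(-12 + 9 + 3) = 161700*0 = 0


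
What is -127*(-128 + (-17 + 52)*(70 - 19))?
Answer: -210439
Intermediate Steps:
-127*(-128 + (-17 + 52)*(70 - 19)) = -127*(-128 + 35*51) = -127*(-128 + 1785) = -127*1657 = -210439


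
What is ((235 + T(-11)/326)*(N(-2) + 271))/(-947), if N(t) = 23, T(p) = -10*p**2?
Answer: -11083800/154361 ≈ -71.804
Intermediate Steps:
((235 + T(-11)/326)*(N(-2) + 271))/(-947) = ((235 - 10*(-11)**2/326)*(23 + 271))/(-947) = ((235 - 10*121*(1/326))*294)*(-1/947) = ((235 - 1210*1/326)*294)*(-1/947) = ((235 - 605/163)*294)*(-1/947) = ((37700/163)*294)*(-1/947) = (11083800/163)*(-1/947) = -11083800/154361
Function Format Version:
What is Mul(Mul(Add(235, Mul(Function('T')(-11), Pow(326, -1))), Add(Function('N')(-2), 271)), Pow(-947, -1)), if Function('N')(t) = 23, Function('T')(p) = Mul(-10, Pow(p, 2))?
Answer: Rational(-11083800, 154361) ≈ -71.804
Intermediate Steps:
Mul(Mul(Add(235, Mul(Function('T')(-11), Pow(326, -1))), Add(Function('N')(-2), 271)), Pow(-947, -1)) = Mul(Mul(Add(235, Mul(Mul(-10, Pow(-11, 2)), Pow(326, -1))), Add(23, 271)), Pow(-947, -1)) = Mul(Mul(Add(235, Mul(Mul(-10, 121), Rational(1, 326))), 294), Rational(-1, 947)) = Mul(Mul(Add(235, Mul(-1210, Rational(1, 326))), 294), Rational(-1, 947)) = Mul(Mul(Add(235, Rational(-605, 163)), 294), Rational(-1, 947)) = Mul(Mul(Rational(37700, 163), 294), Rational(-1, 947)) = Mul(Rational(11083800, 163), Rational(-1, 947)) = Rational(-11083800, 154361)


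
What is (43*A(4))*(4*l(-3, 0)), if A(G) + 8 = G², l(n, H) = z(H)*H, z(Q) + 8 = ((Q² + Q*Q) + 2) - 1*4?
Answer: 0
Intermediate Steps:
z(Q) = -10 + 2*Q² (z(Q) = -8 + (((Q² + Q*Q) + 2) - 1*4) = -8 + (((Q² + Q²) + 2) - 4) = -8 + ((2*Q² + 2) - 4) = -8 + ((2 + 2*Q²) - 4) = -8 + (-2 + 2*Q²) = -10 + 2*Q²)
l(n, H) = H*(-10 + 2*H²) (l(n, H) = (-10 + 2*H²)*H = H*(-10 + 2*H²))
A(G) = -8 + G²
(43*A(4))*(4*l(-3, 0)) = (43*(-8 + 4²))*(4*(2*0*(-5 + 0²))) = (43*(-8 + 16))*(4*(2*0*(-5 + 0))) = (43*8)*(4*(2*0*(-5))) = 344*(4*0) = 344*0 = 0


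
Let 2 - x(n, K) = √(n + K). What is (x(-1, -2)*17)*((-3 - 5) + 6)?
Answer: -68 + 34*I*√3 ≈ -68.0 + 58.89*I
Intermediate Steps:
x(n, K) = 2 - √(K + n) (x(n, K) = 2 - √(n + K) = 2 - √(K + n))
(x(-1, -2)*17)*((-3 - 5) + 6) = ((2 - √(-2 - 1))*17)*((-3 - 5) + 6) = ((2 - √(-3))*17)*(-8 + 6) = ((2 - I*√3)*17)*(-2) = (34 - 17*I*√3)*(-2) = -68 + 34*I*√3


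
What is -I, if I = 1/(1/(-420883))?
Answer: 420883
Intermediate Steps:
I = -420883 (I = 1/(-1/420883) = -420883)
-I = -1*(-420883) = 420883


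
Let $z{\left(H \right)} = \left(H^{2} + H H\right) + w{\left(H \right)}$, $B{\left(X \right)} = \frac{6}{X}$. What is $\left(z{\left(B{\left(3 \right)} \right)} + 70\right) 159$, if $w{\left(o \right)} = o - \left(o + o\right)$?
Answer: $12084$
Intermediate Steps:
$w{\left(o \right)} = - o$ ($w{\left(o \right)} = o - 2 o = - o$)
$z{\left(H \right)} = - H + 2 H^{2}$ ($z{\left(H \right)} = \left(H^{2} + H H\right) - H = \left(H^{2} + H^{2}\right) - H = 2 H^{2} - H = - H + 2 H^{2}$)
$\left(z{\left(B{\left(3 \right)} \right)} + 70\right) 159 = \left(\frac{6}{3} \left(-1 + 2 \cdot \frac{6}{3}\right) + 70\right) 159 = \left(6 \cdot \frac{1}{3} \left(-1 + 2 \cdot 6 \cdot \frac{1}{3}\right) + 70\right) 159 = \left(2 \left(-1 + 2 \cdot 2\right) + 70\right) 159 = \left(2 \left(-1 + 4\right) + 70\right) 159 = \left(2 \cdot 3 + 70\right) 159 = \left(6 + 70\right) 159 = 76 \cdot 159 = 12084$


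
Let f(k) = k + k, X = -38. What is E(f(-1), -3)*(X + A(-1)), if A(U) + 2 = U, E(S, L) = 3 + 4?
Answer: -287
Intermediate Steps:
f(k) = 2*k
E(S, L) = 7
A(U) = -2 + U
E(f(-1), -3)*(X + A(-1)) = 7*(-38 + (-2 - 1)) = 7*(-38 - 3) = 7*(-41) = -287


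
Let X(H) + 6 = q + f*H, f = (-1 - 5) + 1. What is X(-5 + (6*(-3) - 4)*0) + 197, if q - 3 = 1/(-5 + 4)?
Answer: 218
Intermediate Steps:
q = 2 (q = 3 + 1/(-5 + 4) = 3 + 1/(-1) = 3 - 1 = 2)
f = -5 (f = -6 + 1 = -5)
X(H) = -4 - 5*H (X(H) = -6 + (2 - 5*H) = -4 - 5*H)
X(-5 + (6*(-3) - 4)*0) + 197 = (-4 - 5*(-5 + (6*(-3) - 4)*0)) + 197 = (-4 - 5*(-5 + (-18 - 4)*0)) + 197 = (-4 - 5*(-5 - 22*0)) + 197 = (-4 - 5*(-5 + 0)) + 197 = (-4 - 5*(-5)) + 197 = (-4 + 25) + 197 = 21 + 197 = 218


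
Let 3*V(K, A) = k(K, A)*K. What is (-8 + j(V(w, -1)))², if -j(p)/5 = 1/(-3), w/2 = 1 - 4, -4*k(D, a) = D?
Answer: 361/9 ≈ 40.111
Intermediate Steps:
k(D, a) = -D/4
w = -6 (w = 2*(1 - 4) = 2*(-3) = -6)
V(K, A) = -K²/12 (V(K, A) = ((-K/4)*K)/3 = (-K²/4)/3 = -K²/12)
j(p) = 5/3 (j(p) = -5/(-3) = -5*(-⅓) = 5/3)
(-8 + j(V(w, -1)))² = (-8 + 5/3)² = (-19/3)² = 361/9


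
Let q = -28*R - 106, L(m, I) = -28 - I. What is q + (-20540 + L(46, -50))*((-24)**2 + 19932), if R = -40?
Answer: -420782130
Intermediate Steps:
q = 1014 (q = -28*(-40) - 106 = 1120 - 106 = 1014)
q + (-20540 + L(46, -50))*((-24)**2 + 19932) = 1014 + (-20540 + (-28 - 1*(-50)))*((-24)**2 + 19932) = 1014 + (-20540 + (-28 + 50))*(576 + 19932) = 1014 + (-20540 + 22)*20508 = 1014 - 20518*20508 = 1014 - 420783144 = -420782130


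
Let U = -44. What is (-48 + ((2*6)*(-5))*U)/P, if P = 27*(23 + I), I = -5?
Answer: 16/3 ≈ 5.3333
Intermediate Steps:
P = 486 (P = 27*(23 - 5) = 27*18 = 486)
(-48 + ((2*6)*(-5))*U)/P = (-48 + ((2*6)*(-5))*(-44))/486 = (-48 + (12*(-5))*(-44))*(1/486) = (-48 - 60*(-44))*(1/486) = (-48 + 2640)*(1/486) = 2592*(1/486) = 16/3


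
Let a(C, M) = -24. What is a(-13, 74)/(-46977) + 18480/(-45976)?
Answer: -5160902/12856039 ≈ -0.40144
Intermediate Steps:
a(-13, 74)/(-46977) + 18480/(-45976) = -24/(-46977) + 18480/(-45976) = -24*(-1/46977) + 18480*(-1/45976) = 8/15659 - 330/821 = -5160902/12856039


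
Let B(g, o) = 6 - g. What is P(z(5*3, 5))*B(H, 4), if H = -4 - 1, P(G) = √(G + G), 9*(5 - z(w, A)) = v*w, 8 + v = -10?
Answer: 11*√70 ≈ 92.033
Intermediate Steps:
v = -18 (v = -8 - 10 = -18)
z(w, A) = 5 + 2*w (z(w, A) = 5 - (-2)*w = 5 + 2*w)
P(G) = √2*√G (P(G) = √(2*G) = √2*√G)
H = -5
P(z(5*3, 5))*B(H, 4) = (√2*√(5 + 2*(5*3)))*(6 - 1*(-5)) = (√2*√(5 + 2*15))*(6 + 5) = (√2*√(5 + 30))*11 = (√2*√35)*11 = √70*11 = 11*√70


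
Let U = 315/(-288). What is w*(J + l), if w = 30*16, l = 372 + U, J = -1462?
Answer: -523725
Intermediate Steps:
U = -35/32 (U = 315*(-1/288) = -35/32 ≈ -1.0938)
l = 11869/32 (l = 372 - 35/32 = 11869/32 ≈ 370.91)
w = 480
w*(J + l) = 480*(-1462 + 11869/32) = 480*(-34915/32) = -523725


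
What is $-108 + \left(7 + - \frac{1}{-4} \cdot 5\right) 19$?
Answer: $\frac{195}{4} \approx 48.75$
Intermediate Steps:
$-108 + \left(7 + - \frac{1}{-4} \cdot 5\right) 19 = -108 + \left(7 + \left(-1\right) \left(- \frac{1}{4}\right) 5\right) 19 = -108 + \left(7 + \frac{1}{4} \cdot 5\right) 19 = -108 + \left(7 + \frac{5}{4}\right) 19 = -108 + \frac{33}{4} \cdot 19 = -108 + \frac{627}{4} = \frac{195}{4}$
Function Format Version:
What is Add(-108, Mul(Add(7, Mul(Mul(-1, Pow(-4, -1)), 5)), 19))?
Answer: Rational(195, 4) ≈ 48.750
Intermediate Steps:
Add(-108, Mul(Add(7, Mul(Mul(-1, Pow(-4, -1)), 5)), 19)) = Add(-108, Mul(Add(7, Mul(Mul(-1, Rational(-1, 4)), 5)), 19)) = Add(-108, Mul(Add(7, Mul(Rational(1, 4), 5)), 19)) = Add(-108, Mul(Add(7, Rational(5, 4)), 19)) = Add(-108, Mul(Rational(33, 4), 19)) = Add(-108, Rational(627, 4)) = Rational(195, 4)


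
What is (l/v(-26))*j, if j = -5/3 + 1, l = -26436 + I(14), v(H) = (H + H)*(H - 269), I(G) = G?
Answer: 13211/11505 ≈ 1.1483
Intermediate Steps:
v(H) = 2*H*(-269 + H) (v(H) = (2*H)*(-269 + H) = 2*H*(-269 + H))
l = -26422 (l = -26436 + 14 = -26422)
j = -2/3 (j = (1/3)*(-5) + 1 = -5/3 + 1 = -2/3 ≈ -0.66667)
(l/v(-26))*j = -26422*(-1/(52*(-269 - 26)))*(-2/3) = -26422/(2*(-26)*(-295))*(-2/3) = -26422/15340*(-2/3) = -26422*1/15340*(-2/3) = -13211/7670*(-2/3) = 13211/11505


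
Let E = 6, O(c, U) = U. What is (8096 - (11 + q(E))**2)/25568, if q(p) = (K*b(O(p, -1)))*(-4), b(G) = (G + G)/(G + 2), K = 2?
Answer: 7367/25568 ≈ 0.28813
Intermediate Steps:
b(G) = 2*G/(2 + G) (b(G) = (2*G)/(2 + G) = 2*G/(2 + G))
q(p) = 16 (q(p) = (2*(2*(-1)/(2 - 1)))*(-4) = (2*(2*(-1)/1))*(-4) = (2*(2*(-1)*1))*(-4) = (2*(-2))*(-4) = -4*(-4) = 16)
(8096 - (11 + q(E))**2)/25568 = (8096 - (11 + 16)**2)/25568 = (8096 - 1*27**2)*(1/25568) = (8096 - 1*729)*(1/25568) = (8096 - 729)*(1/25568) = 7367*(1/25568) = 7367/25568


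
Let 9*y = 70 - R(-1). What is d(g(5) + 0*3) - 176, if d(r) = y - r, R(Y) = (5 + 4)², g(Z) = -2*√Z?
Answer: -1595/9 + 2*√5 ≈ -172.75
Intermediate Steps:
R(Y) = 81 (R(Y) = 9² = 81)
y = -11/9 (y = (70 - 1*81)/9 = (70 - 81)/9 = (⅑)*(-11) = -11/9 ≈ -1.2222)
d(r) = -11/9 - r
d(g(5) + 0*3) - 176 = (-11/9 - (-2*√5 + 0*3)) - 176 = (-11/9 - (-2*√5 + 0)) - 176 = (-11/9 - (-2)*√5) - 176 = (-11/9 + 2*√5) - 176 = -1595/9 + 2*√5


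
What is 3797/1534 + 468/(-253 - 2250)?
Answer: 8785979/3839602 ≈ 2.2883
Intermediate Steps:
3797/1534 + 468/(-253 - 2250) = 3797*(1/1534) + 468/(-2503) = 3797/1534 + 468*(-1/2503) = 3797/1534 - 468/2503 = 8785979/3839602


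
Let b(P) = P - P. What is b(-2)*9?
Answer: 0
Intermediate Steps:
b(P) = 0
b(-2)*9 = 0*9 = 0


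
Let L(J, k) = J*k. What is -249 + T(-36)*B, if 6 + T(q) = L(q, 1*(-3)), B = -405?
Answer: -41559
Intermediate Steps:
T(q) = -6 - 3*q (T(q) = -6 + q*(1*(-3)) = -6 + q*(-3) = -6 - 3*q)
-249 + T(-36)*B = -249 + (-6 - 3*(-36))*(-405) = -249 + (-6 + 108)*(-405) = -249 + 102*(-405) = -249 - 41310 = -41559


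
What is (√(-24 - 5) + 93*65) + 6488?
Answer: 12533 + I*√29 ≈ 12533.0 + 5.3852*I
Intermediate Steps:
(√(-24 - 5) + 93*65) + 6488 = (√(-29) + 6045) + 6488 = (I*√29 + 6045) + 6488 = (6045 + I*√29) + 6488 = 12533 + I*√29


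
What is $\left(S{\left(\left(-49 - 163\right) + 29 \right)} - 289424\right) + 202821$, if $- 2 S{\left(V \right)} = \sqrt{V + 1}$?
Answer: $-86603 - \frac{i \sqrt{182}}{2} \approx -86603.0 - 6.7454 i$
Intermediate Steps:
$S{\left(V \right)} = - \frac{\sqrt{1 + V}}{2}$ ($S{\left(V \right)} = - \frac{\sqrt{V + 1}}{2} = - \frac{\sqrt{1 + V}}{2}$)
$\left(S{\left(\left(-49 - 163\right) + 29 \right)} - 289424\right) + 202821 = \left(- \frac{\sqrt{1 + \left(\left(-49 - 163\right) + 29\right)}}{2} - 289424\right) + 202821 = \left(- \frac{\sqrt{1 + \left(-212 + 29\right)}}{2} - 289424\right) + 202821 = \left(- \frac{\sqrt{1 - 183}}{2} - 289424\right) + 202821 = \left(- \frac{\sqrt{-182}}{2} - 289424\right) + 202821 = \left(- \frac{i \sqrt{182}}{2} - 289424\right) + 202821 = \left(-289424 - \frac{i \sqrt{182}}{2}\right) + 202821 = -86603 - \frac{i \sqrt{182}}{2}$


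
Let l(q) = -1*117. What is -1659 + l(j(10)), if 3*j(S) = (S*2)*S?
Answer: -1776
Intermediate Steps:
j(S) = 2*S²/3 (j(S) = ((S*2)*S)/3 = ((2*S)*S)/3 = (2*S²)/3 = 2*S²/3)
l(q) = -117
-1659 + l(j(10)) = -1659 - 117 = -1776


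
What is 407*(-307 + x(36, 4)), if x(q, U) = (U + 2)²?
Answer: -110297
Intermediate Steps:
x(q, U) = (2 + U)²
407*(-307 + x(36, 4)) = 407*(-307 + (2 + 4)²) = 407*(-307 + 6²) = 407*(-307 + 36) = 407*(-271) = -110297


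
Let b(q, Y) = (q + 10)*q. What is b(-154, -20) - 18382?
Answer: 3794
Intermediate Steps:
b(q, Y) = q*(10 + q) (b(q, Y) = (10 + q)*q = q*(10 + q))
b(-154, -20) - 18382 = -154*(10 - 154) - 18382 = -154*(-144) - 18382 = 22176 - 18382 = 3794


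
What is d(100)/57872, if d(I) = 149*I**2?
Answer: 93125/3617 ≈ 25.746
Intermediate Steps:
d(100)/57872 = (149*100**2)/57872 = (149*10000)*(1/57872) = 1490000*(1/57872) = 93125/3617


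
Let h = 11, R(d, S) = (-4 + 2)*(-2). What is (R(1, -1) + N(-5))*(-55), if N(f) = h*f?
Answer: 2805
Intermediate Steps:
R(d, S) = 4 (R(d, S) = -2*(-2) = 4)
N(f) = 11*f
(R(1, -1) + N(-5))*(-55) = (4 + 11*(-5))*(-55) = (4 - 55)*(-55) = -51*(-55) = 2805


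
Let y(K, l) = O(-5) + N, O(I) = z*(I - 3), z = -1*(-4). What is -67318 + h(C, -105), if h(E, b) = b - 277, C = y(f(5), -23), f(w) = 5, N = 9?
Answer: -67700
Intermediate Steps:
z = 4
O(I) = -12 + 4*I (O(I) = 4*(I - 3) = 4*(-3 + I) = -12 + 4*I)
y(K, l) = -23 (y(K, l) = (-12 + 4*(-5)) + 9 = (-12 - 20) + 9 = -32 + 9 = -23)
C = -23
h(E, b) = -277 + b
-67318 + h(C, -105) = -67318 + (-277 - 105) = -67318 - 382 = -67700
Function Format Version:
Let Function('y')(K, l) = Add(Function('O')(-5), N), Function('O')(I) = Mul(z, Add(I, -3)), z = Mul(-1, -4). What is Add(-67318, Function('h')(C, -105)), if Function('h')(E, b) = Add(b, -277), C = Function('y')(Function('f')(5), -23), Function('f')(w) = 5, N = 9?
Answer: -67700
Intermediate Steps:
z = 4
Function('O')(I) = Add(-12, Mul(4, I)) (Function('O')(I) = Mul(4, Add(I, -3)) = Mul(4, Add(-3, I)) = Add(-12, Mul(4, I)))
Function('y')(K, l) = -23 (Function('y')(K, l) = Add(Add(-12, Mul(4, -5)), 9) = Add(Add(-12, -20), 9) = Add(-32, 9) = -23)
C = -23
Function('h')(E, b) = Add(-277, b)
Add(-67318, Function('h')(C, -105)) = Add(-67318, Add(-277, -105)) = Add(-67318, -382) = -67700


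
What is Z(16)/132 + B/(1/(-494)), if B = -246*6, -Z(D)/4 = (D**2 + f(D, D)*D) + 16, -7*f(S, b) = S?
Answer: 168430616/231 ≈ 7.2914e+5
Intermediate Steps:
f(S, b) = -S/7
Z(D) = -64 - 24*D**2/7 (Z(D) = -4*((D**2 + (-D/7)*D) + 16) = -4*((D**2 - D**2/7) + 16) = -4*(6*D**2/7 + 16) = -4*(16 + 6*D**2/7) = -64 - 24*D**2/7)
B = -1476
Z(16)/132 + B/(1/(-494)) = (-64 - 24/7*16**2)/132 - 1476/(1/(-494)) = (-64 - 24/7*256)*(1/132) - 1476/(-1/494) = (-64 - 6144/7)*(1/132) - 1476*(-494) = -6592/7*1/132 + 729144 = -1648/231 + 729144 = 168430616/231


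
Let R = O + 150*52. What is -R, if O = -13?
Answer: -7787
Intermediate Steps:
R = 7787 (R = -13 + 150*52 = -13 + 7800 = 7787)
-R = -1*7787 = -7787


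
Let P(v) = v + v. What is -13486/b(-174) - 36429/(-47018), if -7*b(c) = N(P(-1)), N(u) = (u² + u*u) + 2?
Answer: 2219478763/235090 ≈ 9441.0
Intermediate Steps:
P(v) = 2*v
N(u) = 2 + 2*u² (N(u) = (u² + u²) + 2 = 2*u² + 2 = 2 + 2*u²)
b(c) = -10/7 (b(c) = -(2 + 2*(2*(-1))²)/7 = -(2 + 2*(-2)²)/7 = -(2 + 2*4)/7 = -(2 + 8)/7 = -⅐*10 = -10/7)
-13486/b(-174) - 36429/(-47018) = -13486/(-10/7) - 36429/(-47018) = -13486*(-7/10) - 36429*(-1/47018) = 47201/5 + 36429/47018 = 2219478763/235090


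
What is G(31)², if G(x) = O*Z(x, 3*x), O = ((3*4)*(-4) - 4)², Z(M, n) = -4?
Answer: 116985856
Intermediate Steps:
O = 2704 (O = (12*(-4) - 4)² = (-48 - 4)² = (-52)² = 2704)
G(x) = -10816 (G(x) = 2704*(-4) = -10816)
G(31)² = (-10816)² = 116985856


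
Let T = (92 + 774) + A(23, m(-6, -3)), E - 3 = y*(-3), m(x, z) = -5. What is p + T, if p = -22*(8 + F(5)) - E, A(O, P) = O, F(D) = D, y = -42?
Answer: 474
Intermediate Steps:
E = 129 (E = 3 - 42*(-3) = 3 + 126 = 129)
p = -415 (p = -22*(8 + 5) - 1*129 = -22*13 - 129 = -286 - 129 = -415)
T = 889 (T = (92 + 774) + 23 = 866 + 23 = 889)
p + T = -415 + 889 = 474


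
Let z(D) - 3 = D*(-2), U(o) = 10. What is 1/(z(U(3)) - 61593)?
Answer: -1/61610 ≈ -1.6231e-5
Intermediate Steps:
z(D) = 3 - 2*D (z(D) = 3 + D*(-2) = 3 - 2*D)
1/(z(U(3)) - 61593) = 1/((3 - 2*10) - 61593) = 1/((3 - 20) - 61593) = 1/(-17 - 61593) = 1/(-61610) = -1/61610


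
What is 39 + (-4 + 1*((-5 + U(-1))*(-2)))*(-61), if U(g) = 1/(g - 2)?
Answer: -1103/3 ≈ -367.67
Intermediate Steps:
U(g) = 1/(-2 + g)
39 + (-4 + 1*((-5 + U(-1))*(-2)))*(-61) = 39 + (-4 + 1*((-5 + 1/(-2 - 1))*(-2)))*(-61) = 39 + (-4 + 1*((-5 + 1/(-3))*(-2)))*(-61) = 39 + (-4 + 1*((-5 - ⅓)*(-2)))*(-61) = 39 + (-4 + 1*(-16/3*(-2)))*(-61) = 39 + (-4 + 1*(32/3))*(-61) = 39 + (-4 + 32/3)*(-61) = 39 + (20/3)*(-61) = 39 - 1220/3 = -1103/3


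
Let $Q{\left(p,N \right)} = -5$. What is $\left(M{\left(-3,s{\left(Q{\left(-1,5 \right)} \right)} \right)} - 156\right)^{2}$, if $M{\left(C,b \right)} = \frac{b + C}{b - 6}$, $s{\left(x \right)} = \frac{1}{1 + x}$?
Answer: $\frac{15108769}{625} \approx 24174.0$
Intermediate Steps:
$M{\left(C,b \right)} = \frac{C + b}{-6 + b}$
$\left(M{\left(-3,s{\left(Q{\left(-1,5 \right)} \right)} \right)} - 156\right)^{2} = \left(\frac{-3 + \frac{1}{1 - 5}}{-6 + \frac{1}{1 - 5}} - 156\right)^{2} = \left(\frac{-3 + \frac{1}{-4}}{-6 + \frac{1}{-4}} - 156\right)^{2} = \left(\frac{-3 - \frac{1}{4}}{-6 - \frac{1}{4}} - 156\right)^{2} = \left(\frac{1}{- \frac{25}{4}} \left(- \frac{13}{4}\right) - 156\right)^{2} = \left(\left(- \frac{4}{25}\right) \left(- \frac{13}{4}\right) - 156\right)^{2} = \left(\frac{13}{25} - 156\right)^{2} = \left(- \frac{3887}{25}\right)^{2} = \frac{15108769}{625}$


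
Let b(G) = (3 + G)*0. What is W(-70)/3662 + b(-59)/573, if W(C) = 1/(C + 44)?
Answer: -1/95212 ≈ -1.0503e-5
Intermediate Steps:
b(G) = 0
W(C) = 1/(44 + C)
W(-70)/3662 + b(-59)/573 = 1/((44 - 70)*3662) + 0/573 = (1/3662)/(-26) + 0*(1/573) = -1/26*1/3662 + 0 = -1/95212 + 0 = -1/95212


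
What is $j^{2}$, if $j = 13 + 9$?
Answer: $484$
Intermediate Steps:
$j = 22$
$j^{2} = 22^{2} = 484$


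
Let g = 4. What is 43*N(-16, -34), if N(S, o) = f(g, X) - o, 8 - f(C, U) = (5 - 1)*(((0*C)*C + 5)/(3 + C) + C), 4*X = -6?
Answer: 6966/7 ≈ 995.14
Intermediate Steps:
X = -3/2 (X = (¼)*(-6) = -3/2 ≈ -1.5000)
f(C, U) = 8 - 20/(3 + C) - 4*C (f(C, U) = 8 - (5 - 1)*(((0*C)*C + 5)/(3 + C) + C) = 8 - 4*((0*C + 5)/(3 + C) + C) = 8 - 4*((0 + 5)/(3 + C) + C) = 8 - 4*(5/(3 + C) + C) = 8 - 4*(C + 5/(3 + C)) = 8 - (4*C + 20/(3 + C)) = 8 + (-20/(3 + C) - 4*C) = 8 - 20/(3 + C) - 4*C)
N(S, o) = -76/7 - o (N(S, o) = 4*(1 - 1*4 - 1*4²)/(3 + 4) - o = 4*(1 - 4 - 1*16)/7 - o = 4*(⅐)*(1 - 4 - 16) - o = 4*(⅐)*(-19) - o = -76/7 - o)
43*N(-16, -34) = 43*(-76/7 - 1*(-34)) = 43*(-76/7 + 34) = 43*(162/7) = 6966/7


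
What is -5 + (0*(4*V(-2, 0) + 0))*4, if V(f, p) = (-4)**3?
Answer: -5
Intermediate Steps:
V(f, p) = -64
-5 + (0*(4*V(-2, 0) + 0))*4 = -5 + (0*(4*(-64) + 0))*4 = -5 + (0*(-256 + 0))*4 = -5 + (0*(-256))*4 = -5 + 0*4 = -5 + 0 = -5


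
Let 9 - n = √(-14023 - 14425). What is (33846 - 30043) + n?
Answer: 3812 - 4*I*√1778 ≈ 3812.0 - 168.67*I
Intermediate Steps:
n = 9 - 4*I*√1778 (n = 9 - √(-14023 - 14425) = 9 - √(-28448) = 9 - 4*I*√1778 ≈ 9.0 - 168.67*I)
(33846 - 30043) + n = (33846 - 30043) + (9 - 4*I*√1778) = 3803 + (9 - 4*I*√1778) = 3812 - 4*I*√1778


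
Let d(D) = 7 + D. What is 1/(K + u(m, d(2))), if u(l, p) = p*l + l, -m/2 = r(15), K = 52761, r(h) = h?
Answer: 1/52461 ≈ 1.9062e-5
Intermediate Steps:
m = -30 (m = -2*15 = -30)
u(l, p) = l + l*p (u(l, p) = l*p + l = l + l*p)
1/(K + u(m, d(2))) = 1/(52761 - 30*(1 + (7 + 2))) = 1/(52761 - 30*(1 + 9)) = 1/(52761 - 30*10) = 1/(52761 - 300) = 1/52461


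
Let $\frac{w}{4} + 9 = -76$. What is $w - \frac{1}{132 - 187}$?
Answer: $- \frac{18699}{55} \approx -339.98$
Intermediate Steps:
$w = -340$ ($w = -36 + 4 \left(-76\right) = -36 - 304 = -340$)
$w - \frac{1}{132 - 187} = -340 - \frac{1}{132 - 187} = -340 - \frac{1}{-55} = -340 - - \frac{1}{55} = -340 + \frac{1}{55} = - \frac{18699}{55}$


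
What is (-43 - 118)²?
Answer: 25921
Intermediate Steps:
(-43 - 118)² = (-161)² = 25921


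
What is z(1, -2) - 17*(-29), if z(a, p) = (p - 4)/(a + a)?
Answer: 490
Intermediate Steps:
z(a, p) = (-4 + p)/(2*a) (z(a, p) = (-4 + p)/((2*a)) = (-4 + p)*(1/(2*a)) = (-4 + p)/(2*a))
z(1, -2) - 17*(-29) = (½)*(-4 - 2)/1 - 17*(-29) = (½)*1*(-6) + 493 = -3 + 493 = 490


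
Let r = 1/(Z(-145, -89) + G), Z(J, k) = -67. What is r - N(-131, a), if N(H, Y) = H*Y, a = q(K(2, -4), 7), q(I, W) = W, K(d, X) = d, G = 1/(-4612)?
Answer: 283352973/309005 ≈ 916.99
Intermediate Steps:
G = -1/4612 ≈ -0.00021683
a = 7
r = -4612/309005 (r = 1/(-67 - 1/4612) = 1/(-309005/4612) = -4612/309005 ≈ -0.014925)
r - N(-131, a) = -4612/309005 - (-131)*7 = -4612/309005 - 1*(-917) = -4612/309005 + 917 = 283352973/309005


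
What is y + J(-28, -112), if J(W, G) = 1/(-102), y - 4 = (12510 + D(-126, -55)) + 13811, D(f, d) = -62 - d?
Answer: 2684435/102 ≈ 26318.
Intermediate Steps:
y = 26318 (y = 4 + ((12510 + (-62 - 1*(-55))) + 13811) = 4 + ((12510 + (-62 + 55)) + 13811) = 4 + ((12510 - 7) + 13811) = 4 + (12503 + 13811) = 4 + 26314 = 26318)
J(W, G) = -1/102
y + J(-28, -112) = 26318 - 1/102 = 2684435/102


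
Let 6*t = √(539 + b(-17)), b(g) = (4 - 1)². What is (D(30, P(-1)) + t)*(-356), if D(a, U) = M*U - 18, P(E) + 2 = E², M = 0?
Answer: 6408 - 356*√137/3 ≈ 5019.0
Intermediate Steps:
P(E) = -2 + E²
b(g) = 9 (b(g) = 3² = 9)
t = √137/3 (t = √(539 + 9)/6 = √548/6 = (2*√137)/6 = √137/3 ≈ 3.9016)
D(a, U) = -18 (D(a, U) = 0*U - 18 = 0 - 18 = -18)
(D(30, P(-1)) + t)*(-356) = (-18 + √137/3)*(-356) = 6408 - 356*√137/3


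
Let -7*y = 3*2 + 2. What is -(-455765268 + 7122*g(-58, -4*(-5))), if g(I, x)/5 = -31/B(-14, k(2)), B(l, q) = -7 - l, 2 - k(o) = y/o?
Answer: 3191460786/7 ≈ 4.5592e+8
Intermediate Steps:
y = -8/7 (y = -(3*2 + 2)/7 = -(6 + 2)/7 = -⅐*8 = -8/7 ≈ -1.1429)
k(o) = 2 + 8/(7*o) (k(o) = 2 - (-8)/(7*o) = 2 + 8/(7*o))
g(I, x) = -155/7 (g(I, x) = 5*(-31/(-7 - 1*(-14))) = 5*(-31/(-7 + 14)) = 5*(-31/7) = -155/7)
-(-455765268 + 7122*g(-58, -4*(-5))) = -7122/(1/(-63994 - 155/7)) = -7122/(1/(-448113/7)) = -7122/(-7/448113) = -7122*(-448113/7) = 3191460786/7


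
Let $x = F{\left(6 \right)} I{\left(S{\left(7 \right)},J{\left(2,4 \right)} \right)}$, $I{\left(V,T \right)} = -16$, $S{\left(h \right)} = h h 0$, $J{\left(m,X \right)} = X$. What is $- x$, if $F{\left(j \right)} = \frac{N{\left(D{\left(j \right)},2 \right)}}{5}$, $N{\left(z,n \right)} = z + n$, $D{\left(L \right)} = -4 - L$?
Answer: $- \frac{128}{5} \approx -25.6$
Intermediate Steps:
$N{\left(z,n \right)} = n + z$
$S{\left(h \right)} = 0$ ($S{\left(h \right)} = h^{2} \cdot 0 = 0$)
$F{\left(j \right)} = - \frac{2}{5} - \frac{j}{5}$ ($F{\left(j \right)} = \frac{2 - \left(4 + j\right)}{5} = \left(-2 - j\right) \frac{1}{5} = - \frac{2}{5} - \frac{j}{5}$)
$x = \frac{128}{5}$ ($x = \left(- \frac{2}{5} - \frac{6}{5}\right) \left(-16\right) = \left(- \frac{8}{5}\right) \left(-16\right) = \frac{128}{5} \approx 25.6$)
$- x = \left(-1\right) \frac{128}{5} = - \frac{128}{5}$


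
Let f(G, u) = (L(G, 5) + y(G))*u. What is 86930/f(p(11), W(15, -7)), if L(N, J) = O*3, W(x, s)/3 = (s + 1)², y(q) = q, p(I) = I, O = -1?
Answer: 43465/432 ≈ 100.61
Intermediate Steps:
W(x, s) = 3*(1 + s)² (W(x, s) = 3*(s + 1)² = 3*(1 + s)²)
L(N, J) = -3 (L(N, J) = -1*3 = -3)
f(G, u) = u*(-3 + G) (f(G, u) = (-3 + G)*u = u*(-3 + G))
86930/f(p(11), W(15, -7)) = 86930/(((3*(1 - 7)²)*(-3 + 11))) = 86930/(((3*(-6)²)*8)) = 86930/(((3*36)*8)) = 86930/((108*8)) = 86930/864 = 86930*(1/864) = 43465/432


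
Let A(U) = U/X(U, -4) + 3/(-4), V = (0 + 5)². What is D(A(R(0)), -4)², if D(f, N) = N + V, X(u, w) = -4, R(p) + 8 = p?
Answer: 441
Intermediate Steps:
V = 25 (V = 5² = 25)
R(p) = -8 + p
A(U) = -¾ - U/4 (A(U) = U/(-4) + 3/(-4) = U*(-¼) + 3*(-¼) = -U/4 - ¾ = -¾ - U/4)
D(f, N) = 25 + N (D(f, N) = N + 25 = 25 + N)
D(A(R(0)), -4)² = (25 - 4)² = 21² = 441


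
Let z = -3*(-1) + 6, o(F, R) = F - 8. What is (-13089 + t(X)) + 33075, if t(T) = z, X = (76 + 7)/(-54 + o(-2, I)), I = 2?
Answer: 19995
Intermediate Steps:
o(F, R) = -8 + F
X = -83/64 (X = (76 + 7)/(-54 + (-8 - 2)) = 83/(-54 - 10) = 83/(-64) = 83*(-1/64) = -83/64 ≈ -1.2969)
z = 9 (z = 3 + 6 = 9)
t(T) = 9
(-13089 + t(X)) + 33075 = (-13089 + 9) + 33075 = -13080 + 33075 = 19995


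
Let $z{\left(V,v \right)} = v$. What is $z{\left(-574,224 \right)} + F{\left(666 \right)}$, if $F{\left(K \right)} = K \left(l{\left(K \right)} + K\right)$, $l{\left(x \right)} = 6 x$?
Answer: $3105116$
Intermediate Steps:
$F{\left(K \right)} = 7 K^{2}$ ($F{\left(K \right)} = K \left(6 K + K\right) = K 7 K = 7 K^{2}$)
$z{\left(-574,224 \right)} + F{\left(666 \right)} = 224 + 7 \cdot 666^{2} = 224 + 7 \cdot 443556 = 224 + 3104892 = 3105116$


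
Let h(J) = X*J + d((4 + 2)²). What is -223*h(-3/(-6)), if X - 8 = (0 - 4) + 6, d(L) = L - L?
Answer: -1115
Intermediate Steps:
d(L) = 0
X = 10 (X = 8 + ((0 - 4) + 6) = 8 + (-4 + 6) = 8 + 2 = 10)
h(J) = 10*J (h(J) = 10*J + 0 = 10*J)
-223*h(-3/(-6)) = -2230*(-3/(-6)) = -2230*(-3*(-⅙)) = -2230/2 = -223*5 = -1115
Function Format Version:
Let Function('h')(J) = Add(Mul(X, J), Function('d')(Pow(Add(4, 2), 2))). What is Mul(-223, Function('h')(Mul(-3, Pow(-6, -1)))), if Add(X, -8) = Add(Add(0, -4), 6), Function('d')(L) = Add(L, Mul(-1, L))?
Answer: -1115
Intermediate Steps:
Function('d')(L) = 0
X = 10 (X = Add(8, Add(Add(0, -4), 6)) = Add(8, Add(-4, 6)) = Add(8, 2) = 10)
Function('h')(J) = Mul(10, J) (Function('h')(J) = Add(Mul(10, J), 0) = Mul(10, J))
Mul(-223, Function('h')(Mul(-3, Pow(-6, -1)))) = Mul(-223, Mul(10, Mul(-3, Pow(-6, -1)))) = Mul(-223, Mul(10, Mul(-3, Rational(-1, 6)))) = Mul(-223, Mul(10, Rational(1, 2))) = Mul(-223, 5) = -1115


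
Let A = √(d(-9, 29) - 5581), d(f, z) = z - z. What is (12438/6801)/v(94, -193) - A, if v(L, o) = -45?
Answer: -1382/34005 - I*√5581 ≈ -0.040641 - 74.706*I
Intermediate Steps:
d(f, z) = 0
A = I*√5581 (A = √(0 - 5581) = √(-5581) = I*√5581 ≈ 74.706*I)
(12438/6801)/v(94, -193) - A = (12438/6801)/(-45) - I*√5581 = (12438*(1/6801))*(-1/45) - I*√5581 = (4146/2267)*(-1/45) - I*√5581 = -1382/34005 - I*√5581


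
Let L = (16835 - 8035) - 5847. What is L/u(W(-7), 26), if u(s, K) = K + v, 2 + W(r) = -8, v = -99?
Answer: -2953/73 ≈ -40.452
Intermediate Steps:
W(r) = -10 (W(r) = -2 - 8 = -10)
L = 2953 (L = 8800 - 5847 = 2953)
u(s, K) = -99 + K (u(s, K) = K - 99 = -99 + K)
L/u(W(-7), 26) = 2953/(-99 + 26) = 2953/(-73) = 2953*(-1/73) = -2953/73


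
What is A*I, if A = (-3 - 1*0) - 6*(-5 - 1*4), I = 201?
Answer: 10251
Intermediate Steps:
A = 51 (A = (-3 + 0) - 6*(-5 - 4) = -3 - 6*(-9) = -3 + 54 = 51)
A*I = 51*201 = 10251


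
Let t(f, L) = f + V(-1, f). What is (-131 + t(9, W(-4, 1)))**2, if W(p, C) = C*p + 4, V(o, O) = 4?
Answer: 13924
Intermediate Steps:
W(p, C) = 4 + C*p
t(f, L) = 4 + f (t(f, L) = f + 4 = 4 + f)
(-131 + t(9, W(-4, 1)))**2 = (-131 + (4 + 9))**2 = (-131 + 13)**2 = (-118)**2 = 13924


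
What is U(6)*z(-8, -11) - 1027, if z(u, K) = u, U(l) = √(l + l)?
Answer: -1027 - 16*√3 ≈ -1054.7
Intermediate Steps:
U(l) = √2*√l (U(l) = √(2*l) = √2*√l)
U(6)*z(-8, -11) - 1027 = (√2*√6)*(-8) - 1027 = (2*√3)*(-8) - 1027 = -16*√3 - 1027 = -1027 - 16*√3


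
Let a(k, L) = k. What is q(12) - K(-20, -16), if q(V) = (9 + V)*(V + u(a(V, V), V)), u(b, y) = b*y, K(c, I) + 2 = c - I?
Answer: 3282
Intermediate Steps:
K(c, I) = -2 + c - I (K(c, I) = -2 + (c - I) = -2 + c - I)
q(V) = (9 + V)*(V + V**2) (q(V) = (9 + V)*(V + V*V) = (9 + V)*(V + V**2))
q(12) - K(-20, -16) = 12*(9 + 12**2 + 10*12) - (-2 - 20 - 1*(-16)) = 12*(9 + 144 + 120) - (-2 - 20 + 16) = 12*273 - 1*(-6) = 3276 + 6 = 3282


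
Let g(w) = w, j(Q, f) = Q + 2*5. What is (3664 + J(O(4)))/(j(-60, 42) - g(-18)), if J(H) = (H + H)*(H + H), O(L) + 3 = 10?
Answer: -965/8 ≈ -120.63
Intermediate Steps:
j(Q, f) = 10 + Q (j(Q, f) = Q + 10 = 10 + Q)
O(L) = 7 (O(L) = -3 + 10 = 7)
J(H) = 4*H² (J(H) = (2*H)*(2*H) = 4*H²)
(3664 + J(O(4)))/(j(-60, 42) - g(-18)) = (3664 + 4*7²)/((10 - 60) - 1*(-18)) = (3664 + 4*49)/(-50 + 18) = (3664 + 196)/(-32) = 3860*(-1/32) = -965/8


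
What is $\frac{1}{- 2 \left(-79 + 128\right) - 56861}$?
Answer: $- \frac{1}{56959} \approx -1.7556 \cdot 10^{-5}$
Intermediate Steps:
$\frac{1}{- 2 \left(-79 + 128\right) - 56861} = \frac{1}{\left(-2\right) 49 - 56861} = \frac{1}{-98 - 56861} = \frac{1}{-56959} = - \frac{1}{56959}$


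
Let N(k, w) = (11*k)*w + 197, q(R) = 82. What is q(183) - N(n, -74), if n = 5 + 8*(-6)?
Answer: -35117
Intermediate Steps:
n = -43 (n = 5 - 48 = -43)
N(k, w) = 197 + 11*k*w (N(k, w) = 11*k*w + 197 = 197 + 11*k*w)
q(183) - N(n, -74) = 82 - (197 + 11*(-43)*(-74)) = 82 - (197 + 35002) = 82 - 1*35199 = 82 - 35199 = -35117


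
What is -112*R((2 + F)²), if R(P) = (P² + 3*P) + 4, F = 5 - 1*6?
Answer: -896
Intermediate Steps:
F = -1 (F = 5 - 6 = -1)
R(P) = 4 + P² + 3*P
-112*R((2 + F)²) = -112*(4 + ((2 - 1)²)² + 3*(2 - 1)²) = -112*(4 + (1²)² + 3*1²) = -112*(4 + 1² + 3*1) = -112*(4 + 1 + 3) = -112*8 = -896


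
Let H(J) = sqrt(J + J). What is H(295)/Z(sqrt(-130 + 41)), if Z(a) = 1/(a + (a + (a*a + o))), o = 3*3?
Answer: 2*sqrt(590)*(-40 + I*sqrt(89)) ≈ -1943.2 + 458.3*I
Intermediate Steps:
o = 9
H(J) = sqrt(2)*sqrt(J) (H(J) = sqrt(2*J) = sqrt(2)*sqrt(J))
Z(a) = 1/(9 + a**2 + 2*a) (Z(a) = 1/(a + (a + (a*a + 9))) = 1/(a + (a + (a**2 + 9))) = 1/(a + (a + (9 + a**2))) = 1/(a + (9 + a + a**2)) = 1/(9 + a**2 + 2*a))
H(295)/Z(sqrt(-130 + 41)) = (sqrt(2)*sqrt(295))/(1/(9 + (sqrt(-130 + 41))**2 + 2*sqrt(-130 + 41))) = sqrt(590)/(1/(9 + (sqrt(-89))**2 + 2*sqrt(-89))) = sqrt(590)/(1/(9 + (I*sqrt(89))**2 + 2*(I*sqrt(89)))) = sqrt(590)/(1/(9 - 89 + 2*I*sqrt(89))) = sqrt(590)/(1/(-80 + 2*I*sqrt(89))) = sqrt(590)*(-80 + 2*I*sqrt(89))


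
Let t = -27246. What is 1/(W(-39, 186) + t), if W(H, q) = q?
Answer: -1/27060 ≈ -3.6955e-5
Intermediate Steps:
1/(W(-39, 186) + t) = 1/(186 - 27246) = 1/(-27060) = -1/27060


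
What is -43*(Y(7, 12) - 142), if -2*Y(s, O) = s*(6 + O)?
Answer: 8815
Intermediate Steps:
Y(s, O) = -s*(6 + O)/2
-43*(Y(7, 12) - 142) = -43*(-½*7*(6 + 12) - 142) = -43*(-½*7*18 - 142) = -43*(-63 - 142) = -43*(-205) = 8815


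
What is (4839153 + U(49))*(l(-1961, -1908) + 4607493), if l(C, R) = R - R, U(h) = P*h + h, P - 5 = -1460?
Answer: 21968098127151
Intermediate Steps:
P = -1455 (P = 5 - 1460 = -1455)
U(h) = -1454*h (U(h) = -1455*h + h = -1454*h)
l(C, R) = 0
(4839153 + U(49))*(l(-1961, -1908) + 4607493) = (4839153 - 1454*49)*(0 + 4607493) = (4839153 - 71246)*4607493 = 4767907*4607493 = 21968098127151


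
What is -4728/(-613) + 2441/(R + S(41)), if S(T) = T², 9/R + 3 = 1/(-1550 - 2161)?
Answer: 104992710062/11452590115 ≈ 9.1676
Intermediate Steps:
R = -33399/11134 (R = 9/(-3 + 1/(-1550 - 2161)) = 9/(-3 + 1/(-3711)) = 9/(-3 - 1/3711) = 9/(-11134/3711) = 9*(-3711/11134) = -33399/11134 ≈ -2.9997)
-4728/(-613) + 2441/(R + S(41)) = -4728/(-613) + 2441/(-33399/11134 + 41²) = -4728*(-1/613) + 2441/(-33399/11134 + 1681) = 4728/613 + 2441/(18682855/11134) = 4728/613 + 2441*(11134/18682855) = 4728/613 + 27178094/18682855 = 104992710062/11452590115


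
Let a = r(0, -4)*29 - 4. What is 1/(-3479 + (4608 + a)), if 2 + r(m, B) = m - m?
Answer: 1/1067 ≈ 0.00093721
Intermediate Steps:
r(m, B) = -2 (r(m, B) = -2 + (m - m) = -2 + 0 = -2)
a = -62 (a = -2*29 - 4 = -58 - 4 = -62)
1/(-3479 + (4608 + a)) = 1/(-3479 + (4608 - 62)) = 1/(-3479 + 4546) = 1/1067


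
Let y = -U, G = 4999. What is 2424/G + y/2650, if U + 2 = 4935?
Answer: -18236467/13247350 ≈ -1.3766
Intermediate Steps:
U = 4933 (U = -2 + 4935 = 4933)
y = -4933 (y = -1*4933 = -4933)
2424/G + y/2650 = 2424/4999 - 4933/2650 = -18236467/13247350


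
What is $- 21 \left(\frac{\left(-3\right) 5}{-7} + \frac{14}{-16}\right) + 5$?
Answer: $- \frac{173}{8} \approx -21.625$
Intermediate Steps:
$- 21 \left(\frac{\left(-3\right) 5}{-7} + \frac{14}{-16}\right) + 5 = - 21 \left(\left(-15\right) \left(- \frac{1}{7}\right) + 14 \left(- \frac{1}{16}\right)\right) + 5 = - 21 \left(\frac{15}{7} - \frac{7}{8}\right) + 5 = \left(-21\right) \frac{71}{56} + 5 = - \frac{213}{8} + 5 = - \frac{173}{8}$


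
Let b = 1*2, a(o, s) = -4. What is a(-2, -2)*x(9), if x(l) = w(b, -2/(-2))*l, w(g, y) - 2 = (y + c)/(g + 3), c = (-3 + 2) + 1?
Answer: -396/5 ≈ -79.200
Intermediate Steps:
b = 2
c = 0 (c = -1 + 1 = 0)
w(g, y) = 2 + y/(3 + g) (w(g, y) = 2 + (y + 0)/(g + 3) = 2 + y/(3 + g))
x(l) = 11*l/5 (x(l) = ((6 - 2/(-2) + 2*2)/(3 + 2))*l = ((6 - 2*(-1/2) + 4)/5)*l = ((6 + 1 + 4)/5)*l = ((1/5)*11)*l = 11*l/5)
a(-2, -2)*x(9) = -44*9/5 = -4*99/5 = -396/5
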